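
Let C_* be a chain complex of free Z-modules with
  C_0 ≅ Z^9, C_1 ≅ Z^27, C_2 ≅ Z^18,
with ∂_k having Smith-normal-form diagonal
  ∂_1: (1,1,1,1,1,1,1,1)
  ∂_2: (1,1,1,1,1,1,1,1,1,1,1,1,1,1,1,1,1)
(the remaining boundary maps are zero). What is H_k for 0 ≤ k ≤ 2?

H_0 = Z,  H_1 = Z^2,  H_2 = Z.

H_0: b_0 = 9 − 0 − 8 = 1; torsion from ∂_1 factors > 1: none. So H_0 = Z.
H_1: b_1 = 27 − 8 − 17 = 2; torsion from ∂_2 factors > 1: none. So H_1 = Z^2.
H_2: b_2 = 18 − 17 − 0 = 1; torsion from ∂_3 factors > 1: none. So H_2 = Z.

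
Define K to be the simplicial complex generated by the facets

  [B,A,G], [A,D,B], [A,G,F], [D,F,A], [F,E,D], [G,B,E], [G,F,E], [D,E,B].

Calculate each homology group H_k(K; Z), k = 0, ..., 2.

Take the total order A < B < D < E < F < G on the vertex set. Then K (dimension 2) consists of the simplices:

  0-simplices (6): A, B, D, E, F, G
  1-simplices (12): AB, AD, AF, AG, BD, BE, BG, DE, DF, EF, EG, FG
  2-simplices (8): ABD, ABG, ADF, AFG, BDE, BEG, DEF, EFG

so the chain groups are C_0 ≅ Z^6, C_1 ≅ Z^12, C_2 ≅ Z^8.

∂_1: C_1 → C_0 maps an edge to its endpoints' difference, ∂[p,q] = q − p. For instance
  ∂AB = B − A.
The 6×12 boundary matrix has rank 5 and Smith normal form diag(1,1,1,1,1).

The boundary map ∂_2: C_2 → C_1 sends each 2-simplex [p,q,r] to [q,r] − [p,r] + [p,q]. For instance
  ∂BEG = EG − BG + BE,
  ∂EFG = FG − EG + EF.
The 12×8 boundary matrix has rank 7 and Smith normal form diag(1,1,1,1,1,1,1).

Now H_k = ker ∂_k / im ∂_{k+1}, so:

  H_0: rank C_0 − rank ∂_1 = 6 − 5 = 1, and the invariant factors of ∂_1 are all 1, so H_0 = Z.
  H_1: rank ker ∂_1 − rank ∂_2 = (12 − 5) − 7 = 0, and the invariant factors of ∂_2 are all 1, so H_1 = 0.
  H_2: rank ker ∂_2 − rank ∂_3 = (8 − 7) − 0 = 1, and there is no ∂_3, so H_2 = Z.

H_0 = Z,  H_1 = 0,  H_2 = Z.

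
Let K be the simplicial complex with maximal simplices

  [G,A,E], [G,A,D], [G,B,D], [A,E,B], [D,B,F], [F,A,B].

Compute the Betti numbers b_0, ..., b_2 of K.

We work with the vertex ordering A < B < D < E < F < G. The simplices of K, each written with vertices in increasing order, are:

  0-simplices (6): A, B, D, E, F, G
  1-simplices (12): AB, AD, AE, AF, AG, BD, BE, BF, BG, DF, DG, EG
  2-simplices (6): ABE, ABF, ADG, AEG, BDF, BDG

so the chain groups are C_0 ≅ Z^6, C_1 ≅ Z^12, C_2 ≅ Z^6.

The boundary map ∂_1: C_1 → C_0 maps an edge to its endpoints' difference, ∂[p,q] = q − p. For instance
  ∂DF = F − D.
The resulting 6×12 matrix has rank 5, and its Smith normal form has invariant factors (1,1,1,1,1).

Boundary ∂_2: C_2 → C_1 sends each 2-simplex [p,q,r] to [q,r] − [p,r] + [p,q]. For instance
  ∂BDF = DF − BF + BD,
  ∂ADG = DG − AG + AD.
The resulting 12×6 matrix has rank 6, and its Smith normal form has invariant factors (1,1,1,1,1,1).

From H_k ≅ ker(∂_k) / im(∂_{k+1}) we obtain:

  H_0: rank C_0 − rank ∂_1 = 6 − 5 = 1, and the invariant factors of ∂_1 are all 1, so H_0 = Z.
  H_1: rank ker ∂_1 − rank ∂_2 = (12 − 5) − 6 = 1, and the invariant factors of ∂_2 are all 1, so H_1 = Z.
  H_2: rank ker ∂_2 − rank ∂_3 = (6 − 6) − 0 = 0, and there is no ∂_3, so H_2 = 0.

Hence the Betti numbers are b_0 = 1, b_1 = 1, b_2 = 0.

b_0 = 1, b_1 = 1, b_2 = 0.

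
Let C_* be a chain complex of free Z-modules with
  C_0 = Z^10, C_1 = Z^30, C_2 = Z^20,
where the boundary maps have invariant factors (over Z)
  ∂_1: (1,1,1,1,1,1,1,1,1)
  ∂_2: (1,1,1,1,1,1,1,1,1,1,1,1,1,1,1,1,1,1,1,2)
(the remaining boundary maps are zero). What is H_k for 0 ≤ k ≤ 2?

H_0: b_0 = 10 − 0 − 9 = 1; torsion from ∂_1 factors > 1: none. So H_0 = Z.
H_1: b_1 = 30 − 9 − 20 = 1; torsion from ∂_2 factors > 1: [2]. So H_1 = Z ⊕ Z_2.
H_2: b_2 = 20 − 20 − 0 = 0; torsion from ∂_3 factors > 1: none. So H_2 = 0.

H_0 = Z,  H_1 = Z ⊕ Z_2,  H_2 = 0.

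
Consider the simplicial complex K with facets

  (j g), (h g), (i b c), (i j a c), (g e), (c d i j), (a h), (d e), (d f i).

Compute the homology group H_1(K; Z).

K has 10 vertices, 18 edges, 9 triangles, 2 3-simplices.
rank ∂_1 = 9, rank ∂_2 = 7 ⇒ b_1 = 18 − 9 − 7 = 2; all invariant factors of ∂_2 are 1 so no torsion. So H_1 ≅ Z^2.

H_1 = Z^2.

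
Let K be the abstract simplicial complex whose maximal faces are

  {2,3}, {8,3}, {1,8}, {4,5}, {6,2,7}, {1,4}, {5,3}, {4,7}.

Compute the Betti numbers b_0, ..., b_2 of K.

Fix the vertex order 1 < 2 < 3 < 4 < 5 < 6 < 7 < 8 and write every simplex with vertices in increasing order. Then dim K = 2 and the simplices of K are:

  0-simplices (8): [1], [2], [3], [4], [5], [6], [7], [8]
  1-simplices (10): [1,4], [1,8], [2,3], [2,6], [2,7], [3,5], [3,8], [4,5], [4,7], [6,7]
  2-simplices (1): [2,6,7]

giving chain groups C_0 ≅ Z^8, C_1 ≅ Z^10, C_2 ≅ Z^1.

∂_1: C_1 → C_0 sends each edge [p,q] (with p < q) to q − p. For instance
  ∂[2,3] = [3] − [2].
As a 8×10 matrix over Z this has rank 7, with invariant factors (1,1,1,1,1,1,1).

The boundary map ∂_2: C_2 → C_1 maps a triangle to the signed sum of its edges. For instance
  ∂[2,6,7] = [6,7] − [2,7] + [2,6].
This gives a 10×1 integer matrix of rank 1; reducing to Smith normal form yields diagonal entries (1).

From H_k ≅ ker(∂_k) / im(∂_{k+1}) we obtain:

  H_0: rank C_0 − rank ∂_1 = 8 − 7 = 1, and the invariant factors of ∂_1 are all 1, so H_0 ≅ Z.
  H_1: rank ker ∂_1 − rank ∂_2 = (10 − 7) − 1 = 2, and the invariant factors of ∂_2 are all 1, so H_1 ≅ Z^2.
  H_2: rank ker ∂_2 − rank ∂_3 = (1 − 1) − 0 = 0, and there is no ∂_3, so H_2 ≅ 0.

As a check, the Euler characteristic is 8 − 10 + 1 = -1, which agrees with 1 − 2 + 0 = -1.

Hence the Betti numbers are b_0 = 1, b_1 = 2, b_2 = 0.

b_0 = 1, b_1 = 2, b_2 = 0.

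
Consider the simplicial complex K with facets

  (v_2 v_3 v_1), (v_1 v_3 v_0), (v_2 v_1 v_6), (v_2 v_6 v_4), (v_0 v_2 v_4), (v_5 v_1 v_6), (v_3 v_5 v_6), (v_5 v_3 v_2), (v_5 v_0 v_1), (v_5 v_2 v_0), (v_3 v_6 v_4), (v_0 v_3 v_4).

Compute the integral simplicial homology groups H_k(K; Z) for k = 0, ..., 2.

H_0 = Z,  H_1 = Z/2Z,  H_2 = 0.

Take the total order v_0 < v_1 < v_2 < v_3 < v_4 < v_5 < v_6 on the vertex set. Then K (dimension 2) consists of the simplices:

  0-simplices (7): [v_0], [v_1], [v_2], [v_3], [v_4], [v_5], [v_6]
  1-simplices (18): (18 of them)
  2-simplices (12): (12 of them)

so the chain groups are C_0 ≅ Z^7, C_1 ≅ Z^18, C_2 ≅ Z^12.

The boundary map ∂_1: C_1 → C_0 maps an edge to its endpoints' difference, ∂[p,q] = q − p. For instance
  ∂[v_0,v_5] = [v_5] − [v_0].
This gives a 7×18 integer matrix of rank 6; reducing to Smith normal form yields diagonal entries (1,1,1,1,1,1).

∂_2: C_2 → C_1 acts by ∂[p,q,r] = [q,r] − [p,r] + [p,q]. For instance
  ∂[v_0,v_2,v_5] = [v_2,v_5] − [v_0,v_5] + [v_0,v_2],
  ∂[v_0,v_1,v_5] = [v_1,v_5] − [v_0,v_5] + [v_0,v_1].
The resulting 18×12 matrix has rank 12, and its Smith normal form has invariant factors (1,1,1,1,1,1,1,1,1,1,1,2).

Reading off H_k = ker ∂_k / im ∂_{k+1}:

  H_0: rank C_0 − rank ∂_1 = 7 − 6 = 1, and the invariant factors of ∂_1 are all 1, so H_0 ≅ Z.
  H_1: rank ker ∂_1 − rank ∂_2 = (18 − 6) − 12 = 0, and ∂_2 has invariant factor 2 > 1, so H_1 ≅ Z/2Z.
  H_2: rank ker ∂_2 − rank ∂_3 = (12 − 12) − 0 = 0, and there is no ∂_3, so H_2 ≅ 0.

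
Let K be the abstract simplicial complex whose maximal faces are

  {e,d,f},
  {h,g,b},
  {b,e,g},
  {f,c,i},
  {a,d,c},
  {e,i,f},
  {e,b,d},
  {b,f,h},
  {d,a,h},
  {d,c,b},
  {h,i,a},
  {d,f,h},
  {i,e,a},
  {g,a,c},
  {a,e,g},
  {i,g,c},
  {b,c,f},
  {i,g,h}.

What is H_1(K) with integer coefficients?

H_1 = Z × Z/2.

Order the vertices as a < b < c < d < e < f < g < h < i. Listing each simplex with vertices in this order, K has dimension 2 with simplices:

  0-simplices (9): a, b, c, d, e, f, g, h, i
  1-simplices (27): ac, ad, ae, ag, ah, ai, bc, bd, be, bf, bg, bh, cd, cf, cg, ci, de, df, dh, ef, eg, ei, fh, fi, gh, gi, hi
  2-simplices (18): acd, acg, adh, aeg, aei, ahi, bcd, bcf, bde, beg, bfh, bgh, cfi, cgi, def, dfh, efi, ghi

so the chain groups are C_0 ≅ Z^9, C_1 ≅ Z^27, C_2 ≅ Z^18.

Boundary ∂_1: C_1 → C_0 sends each edge [p,q] (with p < q) to q − p. For instance
  ∂ag = g − a.
As a 9×27 matrix over Z this has rank 8, with invariant factors (1,1,1,1,1,1,1,1).

Boundary ∂_2: C_2 → C_1 maps a triangle to the signed sum of its edges. For instance
  ∂aeg = eg − ag + ae,
  ∂ahi = hi − ai + ah.
As a 27×18 matrix over Z this has rank 18, with invariant factors (1,1,1,1,1,1,1,1,1,1,1,1,1,1,1,1,1,2).

Now H_k = ker ∂_k / im ∂_{k+1}, so:

  H_1: rank ker ∂_1 − rank ∂_2 = (27 − 8) − 18 = 1, and ∂_2 has invariant factor 2 > 1, so H_1 = Z × Z/2.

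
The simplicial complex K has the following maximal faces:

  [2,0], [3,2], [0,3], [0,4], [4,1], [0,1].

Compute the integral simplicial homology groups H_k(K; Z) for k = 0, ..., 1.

Fix the vertex order 0 < 1 < 2 < 3 < 4 and write every simplex with vertices in increasing order. Then dim K = 1 and the simplices of K are:

  0-simplices (5): [0], [1], [2], [3], [4]
  1-simplices (6): [0,1], [0,2], [0,3], [0,4], [1,4], [2,3]

giving chain groups C_0 ≅ Z^5, C_1 ≅ Z^6.

The boundary map ∂_1: C_1 → C_0 is given by ∂[p,q] = [q] − [p]. For instance
  ∂[0,3] = [3] − [0].
This gives a 5×6 integer matrix of rank 4; reducing to Smith normal form yields diagonal entries (1,1,1,1).

Computing H_k = (kernel of ∂_k) / (image of ∂_{k+1}):

  H_0: rank C_0 − rank ∂_1 = 5 − 4 = 1, and the invariant factors of ∂_1 are all 1, so H_0 = Z.
  H_1: rank ker ∂_1 − rank ∂_2 = (6 − 4) − 0 = 2, and there is no ∂_2, so H_1 = Z^2.

As a check, the Euler characteristic is 5 − 6 = -1, which agrees with 1 − 2 = -1.

H_0 ≅ Z,  H_1 ≅ Z^2.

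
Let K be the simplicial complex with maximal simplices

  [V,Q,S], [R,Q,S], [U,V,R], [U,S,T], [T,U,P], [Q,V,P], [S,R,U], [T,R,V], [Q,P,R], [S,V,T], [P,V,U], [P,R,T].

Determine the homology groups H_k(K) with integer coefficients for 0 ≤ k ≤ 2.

H_0 ≅ Z,  H_1 ≅ Z/2Z,  H_2 = 0.

K has 7 vertices, 18 edges, 12 triangles.
rank ∂_0 = 0, rank ∂_1 = 6 ⇒ b_0 = 7 − 0 − 6 = 1; all invariant factors of ∂_1 are 1 so no torsion. So H_0 = Z.
rank ∂_1 = 6, rank ∂_2 = 12 ⇒ b_1 = 18 − 6 − 12 = 0; ∂_2 has invariant factor(s) [2] giving torsion. So H_1 = Z/2Z.
rank ∂_2 = 12, rank ∂_3 = 0 ⇒ b_2 = 12 − 12 − 0 = 0. So H_2 = 0.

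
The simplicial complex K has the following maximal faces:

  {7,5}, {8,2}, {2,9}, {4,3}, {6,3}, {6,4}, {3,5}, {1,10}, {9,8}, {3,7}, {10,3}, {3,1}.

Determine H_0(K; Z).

Take the total order 1 < 2 < 3 < 4 < 5 < 6 < 7 < 8 < 9 < 10 on the vertex set. Then K (dimension 1) consists of the simplices:

  0-simplices (10): [1], [2], [3], [4], [5], [6], [7], [8], [9], [10]
  1-simplices (12): [1,3], [1,10], [2,8], [2,9], [3,4], [3,5], [3,6], [3,7], [3,10], [4,6], [5,7], [8,9]

so the chain groups are C_0 ≅ Z^10, C_1 ≅ Z^12.

Boundary ∂_1: C_1 → C_0 sends each edge [p,q] (with p < q) to q − p. For instance
  ∂[3,7] = [7] − [3].
The 10×12 boundary matrix has rank 8 and Smith normal form diag(1,1,1,1,1,1,1,1).

Now H_k = ker ∂_k / im ∂_{k+1}, so:

  H_0: rank C_0 − rank ∂_1 = 10 − 8 = 2, and the invariant factors of ∂_1 are all 1, so H_0 = Z^2.

(K is a triangulation of the disjoint union of a wedge of 3 circles and the circle S^1.)

H_0 ≅ Z^2.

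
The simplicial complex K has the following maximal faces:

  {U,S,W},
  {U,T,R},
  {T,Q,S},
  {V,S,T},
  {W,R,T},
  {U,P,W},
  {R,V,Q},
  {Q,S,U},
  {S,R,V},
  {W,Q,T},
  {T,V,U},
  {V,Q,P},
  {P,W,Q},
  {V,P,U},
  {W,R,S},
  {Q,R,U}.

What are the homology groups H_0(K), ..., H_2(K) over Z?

H_0 = Z,  H_1 = Z^2,  H_2 = Z.

Fix the vertex order P < Q < R < S < T < U < V < W and write every simplex with vertices in increasing order. Then dim K = 2 and the simplices of K are:

  0-simplices (8): P, Q, R, S, T, U, V, W
  1-simplices (24): PQ, PU, PV, PW, QR, QS, QT, QU, QV, QW, RS, RT, RU, RV, RW, ST, SU, SV, SW, TU, TV, TW, UV, UW
  2-simplices (16): PQV, PQW, PUV, PUW, QRU, QRV, QST, QSU, QTW, RSV, RSW, RTU, RTW, STV, SUW, TUV

Hence C_0 ≅ Z^8, C_1 ≅ Z^24, C_2 ≅ Z^16.

The boundary map ∂_1: C_1 → C_0 maps an edge to its endpoints' difference, ∂[p,q] = q − p.
This gives a 8×24 integer matrix of rank 7; reducing to Smith normal form yields diagonal entries (1,1,1,1,1,1,1).

The boundary map ∂_2: C_2 → C_1 maps a triangle to the signed sum of its edges. For instance
  ∂QTW = TW − QW + QT,
  ∂PQV = QV − PV + PQ.
This gives a 24×16 integer matrix of rank 15; reducing to Smith normal form yields diagonal entries (1,1,1,1,1,1,1,1,1,1,1,1,1,1,1).

Now H_k = ker ∂_k / im ∂_{k+1}, so:

  H_0: rank C_0 − rank ∂_1 = 8 − 7 = 1, and the invariant factors of ∂_1 are all 1, so H_0 = Z.
  H_1: rank ker ∂_1 − rank ∂_2 = (24 − 7) − 15 = 2, and the invariant factors of ∂_2 are all 1, so H_1 = Z^2.
  H_2: rank ker ∂_2 − rank ∂_3 = (16 − 15) − 0 = 1, and there is no ∂_3, so H_2 = Z.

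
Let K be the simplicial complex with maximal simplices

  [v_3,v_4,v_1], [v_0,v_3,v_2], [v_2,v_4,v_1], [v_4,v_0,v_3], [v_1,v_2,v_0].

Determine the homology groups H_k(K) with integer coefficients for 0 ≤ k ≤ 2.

Take the total order v_0 < v_1 < v_2 < v_3 < v_4 on the vertex set. Then K (dimension 2) consists of the simplices:

  0-simplices (5): [v_0], [v_1], [v_2], [v_3], [v_4]
  1-simplices (10): [v_0,v_1], [v_0,v_2], [v_0,v_3], [v_0,v_4], [v_1,v_2], [v_1,v_3], [v_1,v_4], [v_2,v_3], [v_2,v_4], [v_3,v_4]
  2-simplices (5): [v_0,v_1,v_2], [v_0,v_2,v_3], [v_0,v_3,v_4], [v_1,v_2,v_4], [v_1,v_3,v_4]

giving chain groups C_0 ≅ Z^5, C_1 ≅ Z^10, C_2 ≅ Z^5.

Boundary ∂_1: C_1 → C_0 maps an edge to its endpoints' difference, ∂[p,q] = q − p. For instance
  ∂[v_1,v_2] = [v_2] − [v_1].
As a 5×10 matrix over Z this has rank 4, with invariant factors (1,1,1,1).

∂_2: C_2 → C_1 sends each 2-simplex [p,q,r] to [q,r] − [p,r] + [p,q]. For instance
  ∂[v_0,v_1,v_2] = [v_1,v_2] − [v_0,v_2] + [v_0,v_1],
  ∂[v_0,v_2,v_3] = [v_2,v_3] − [v_0,v_3] + [v_0,v_2].
The resulting 10×5 matrix has rank 5, and its Smith normal form has invariant factors (1,1,1,1,1).

Now H_k = ker ∂_k / im ∂_{k+1}, so:

  H_0: rank C_0 − rank ∂_1 = 5 − 4 = 1, and the invariant factors of ∂_1 are all 1, so H_0 ≅ Z.
  H_1: rank ker ∂_1 − rank ∂_2 = (10 − 4) − 5 = 1, and the invariant factors of ∂_2 are all 1, so H_1 ≅ Z.
  H_2: rank ker ∂_2 − rank ∂_3 = (5 − 5) − 0 = 0, and there is no ∂_3, so H_2 ≅ 0.

(K is a triangulation of the Möbius band.)

H_0 ≅ Z,  H_1 ≅ Z,  H_2 = 0.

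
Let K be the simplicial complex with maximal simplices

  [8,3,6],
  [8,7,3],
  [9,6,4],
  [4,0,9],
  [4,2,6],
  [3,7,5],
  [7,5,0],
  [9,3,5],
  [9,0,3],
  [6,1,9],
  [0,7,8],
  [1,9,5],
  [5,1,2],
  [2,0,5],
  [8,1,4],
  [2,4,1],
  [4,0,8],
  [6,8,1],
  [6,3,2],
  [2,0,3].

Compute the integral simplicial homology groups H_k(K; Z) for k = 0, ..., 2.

H_0 ≅ Z,  H_1 ≅ Z ⊕ Z/2Z,  H_2 = 0.

Fix the vertex order 0 < 1 < 2 < 3 < 4 < 5 < 6 < 7 < 8 < 9 and write every simplex with vertices in increasing order. Then dim K = 2 and the simplices of K are:

  0-simplices (10): [0], [1], [2], [3], [4], [5], [6], [7], [8], [9]
  1-simplices (30): (30 of them)
  2-simplices (20): (20 of them)

Hence C_0 ≅ Z^10, C_1 ≅ Z^30, C_2 ≅ Z^20.

∂_1: C_1 → C_0 is given by ∂[p,q] = [q] − [p].
This gives a 10×30 integer matrix of rank 9; reducing to Smith normal form yields diagonal entries (1,1,1,1,1,1,1,1,1).

Boundary ∂_2: C_2 → C_1 maps a triangle to the signed sum of its edges. For instance
  ∂[1,5,9] = [5,9] − [1,9] + [1,5],
  ∂[4,6,9] = [6,9] − [4,9] + [4,6].
The 30×20 boundary matrix has rank 20 and Smith normal form diag(1,1,1,1,1,1,1,1,1,1,1,1,1,1,1,1,1,1,1,2).

Computing H_k = (kernel of ∂_k) / (image of ∂_{k+1}):

  H_0: rank C_0 − rank ∂_1 = 10 − 9 = 1, and the invariant factors of ∂_1 are all 1, so H_0 ≅ Z.
  H_1: rank ker ∂_1 − rank ∂_2 = (30 − 9) − 20 = 1, and ∂_2 has invariant factor 2 > 1, so H_1 ≅ Z ⊕ Z/2Z.
  H_2: rank ker ∂_2 − rank ∂_3 = (20 − 20) − 0 = 0, and there is no ∂_3, so H_2 ≅ 0.

As a check, the Euler characteristic is 10 − 30 + 20 = 0, which agrees with 1 − 1 + 0 = 0.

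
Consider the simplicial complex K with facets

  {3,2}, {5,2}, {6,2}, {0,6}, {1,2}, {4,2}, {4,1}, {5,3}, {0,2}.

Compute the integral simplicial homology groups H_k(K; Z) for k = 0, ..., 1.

Fix the vertex order 0 < 1 < 2 < 3 < 4 < 5 < 6 and write every simplex with vertices in increasing order. Then dim K = 1 and the simplices of K are:

  0-simplices (7): [0], [1], [2], [3], [4], [5], [6]
  1-simplices (9): [0,2], [0,6], [1,2], [1,4], [2,3], [2,4], [2,5], [2,6], [3,5]

giving chain groups C_0 ≅ Z^7, C_1 ≅ Z^9.

Boundary ∂_1: C_1 → C_0 sends each edge [p,q] (with p < q) to q − p. For instance
  ∂[2,5] = [5] − [2].
The resulting 7×9 matrix has rank 6, and its Smith normal form has invariant factors (1,1,1,1,1,1).

From H_k ≅ ker(∂_k) / im(∂_{k+1}) we obtain:

  H_0: rank C_0 − rank ∂_1 = 7 − 6 = 1, and the invariant factors of ∂_1 are all 1, so H_0 ≅ Z.
  H_1: rank ker ∂_1 − rank ∂_2 = (9 − 6) − 0 = 3, and there is no ∂_2, so H_1 ≅ Z^3.

H_0 = Z,  H_1 = Z^3.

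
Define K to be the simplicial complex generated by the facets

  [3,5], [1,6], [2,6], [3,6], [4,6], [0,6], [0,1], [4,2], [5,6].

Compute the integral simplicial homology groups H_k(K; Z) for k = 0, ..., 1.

We work with the vertex ordering 0 < 1 < 2 < 3 < 4 < 5 < 6. The simplices of K, each written with vertices in increasing order, are:

  0-simplices (7): [0], [1], [2], [3], [4], [5], [6]
  1-simplices (9): [0,1], [0,6], [1,6], [2,4], [2,6], [3,5], [3,6], [4,6], [5,6]

Hence C_0 ≅ Z^7, C_1 ≅ Z^9.

The boundary map ∂_1: C_1 → C_0 sends each edge [p,q] (with p < q) to q − p. For instance
  ∂[0,6] = [6] − [0].
This gives a 7×9 integer matrix of rank 6; reducing to Smith normal form yields diagonal entries (1,1,1,1,1,1).

Computing H_k = (kernel of ∂_k) / (image of ∂_{k+1}):

  H_0: rank C_0 − rank ∂_1 = 7 − 6 = 1, and the invariant factors of ∂_1 are all 1, so H_0 ≅ Z.
  H_1: rank ker ∂_1 − rank ∂_2 = (9 − 6) − 0 = 3, and there is no ∂_2, so H_1 ≅ Z^3.

(K is a triangulation of a wedge of 3 circles.)

H_0 ≅ Z,  H_1 ≅ Z^3.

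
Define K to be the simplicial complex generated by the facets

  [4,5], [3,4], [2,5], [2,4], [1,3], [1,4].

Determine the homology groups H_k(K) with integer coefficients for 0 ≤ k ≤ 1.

We work with the vertex ordering 1 < 2 < 3 < 4 < 5. The simplices of K, each written with vertices in increasing order, are:

  0-simplices (5): [1], [2], [3], [4], [5]
  1-simplices (6): [1,3], [1,4], [2,4], [2,5], [3,4], [4,5]

giving chain groups C_0 ≅ Z^5, C_1 ≅ Z^6.

∂_1: C_1 → C_0 sends each edge [p,q] (with p < q) to q − p. For instance
  ∂[3,4] = [4] − [3].
This gives a 5×6 integer matrix of rank 4; reducing to Smith normal form yields diagonal entries (1,1,1,1).

Now H_k = ker ∂_k / im ∂_{k+1}, so:

  H_0: rank C_0 − rank ∂_1 = 5 − 4 = 1, and the invariant factors of ∂_1 are all 1, so H_0 = Z.
  H_1: rank ker ∂_1 − rank ∂_2 = (6 − 4) − 0 = 2, and there is no ∂_2, so H_1 = Z^2.

(K is a triangulation of a wedge of 2 circles.)

H_0 = Z,  H_1 = Z^2.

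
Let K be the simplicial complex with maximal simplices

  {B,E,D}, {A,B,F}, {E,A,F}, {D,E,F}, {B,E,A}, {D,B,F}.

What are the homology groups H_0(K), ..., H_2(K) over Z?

H_0 = Z,  H_1 = 0,  H_2 = Z.

We work with the vertex ordering A < B < D < E < F. The simplices of K, each written with vertices in increasing order, are:

  0-simplices (5): A, B, D, E, F
  1-simplices (9): AB, AE, AF, BD, BE, BF, DE, DF, EF
  2-simplices (6): ABE, ABF, AEF, BDE, BDF, DEF

giving chain groups C_0 ≅ Z^5, C_1 ≅ Z^9, C_2 ≅ Z^6.

The boundary map ∂_1: C_1 → C_0 sends each edge [p,q] (with p < q) to q − p.
The 5×9 boundary matrix has rank 4 and Smith normal form diag(1,1,1,1).

∂_2: C_2 → C_1 acts by ∂[p,q,r] = [q,r] − [p,r] + [p,q]. For instance
  ∂AEF = EF − AF + AE,
  ∂BDF = DF − BF + BD.
This gives a 9×6 integer matrix of rank 5; reducing to Smith normal form yields diagonal entries (1,1,1,1,1).

Now H_k = ker ∂_k / im ∂_{k+1}, so:

  H_0: rank C_0 − rank ∂_1 = 5 − 4 = 1, and the invariant factors of ∂_1 are all 1, so H_0 ≅ Z.
  H_1: rank ker ∂_1 − rank ∂_2 = (9 − 4) − 5 = 0, and the invariant factors of ∂_2 are all 1, so H_1 ≅ 0.
  H_2: rank ker ∂_2 − rank ∂_3 = (6 − 5) − 0 = 1, and there is no ∂_3, so H_2 ≅ Z.

As a check, the Euler characteristic is 5 − 9 + 6 = 2, which agrees with 1 − 0 + 1 = 2.
(K is a triangulation of the 2-sphere S^2.)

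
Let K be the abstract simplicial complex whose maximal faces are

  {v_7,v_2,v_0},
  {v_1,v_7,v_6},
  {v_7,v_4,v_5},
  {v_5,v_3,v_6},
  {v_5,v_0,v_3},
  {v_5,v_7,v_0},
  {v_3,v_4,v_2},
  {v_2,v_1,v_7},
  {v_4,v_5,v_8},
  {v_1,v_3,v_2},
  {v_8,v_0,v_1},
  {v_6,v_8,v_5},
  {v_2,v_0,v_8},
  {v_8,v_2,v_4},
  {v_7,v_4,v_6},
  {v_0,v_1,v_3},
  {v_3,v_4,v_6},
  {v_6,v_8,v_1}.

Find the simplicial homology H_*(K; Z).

Take the total order v_0 < v_1 < v_2 < v_3 < v_4 < v_5 < v_6 < v_7 < v_8 on the vertex set. Then K (dimension 2) consists of the simplices:

  0-simplices (9): [v_0], [v_1], [v_2], [v_3], [v_4], [v_5], [v_6], [v_7], [v_8]
  1-simplices (27): (27 of them)
  2-simplices (18): (18 of them)

so the chain groups are C_0 ≅ Z^9, C_1 ≅ Z^27, C_2 ≅ Z^18.

∂_1: C_1 → C_0 maps an edge to its endpoints' difference, ∂[p,q] = q − p.
As a 9×27 matrix over Z this has rank 8, with invariant factors (1,1,1,1,1,1,1,1).

∂_2: C_2 → C_1 sends each 2-simplex [p,q,r] to [q,r] − [p,r] + [p,q]. For instance
  ∂[v_0,v_5,v_7] = [v_5,v_7] − [v_0,v_7] + [v_0,v_5],
  ∂[v_0,v_2,v_7] = [v_2,v_7] − [v_0,v_7] + [v_0,v_2].
The resulting 27×18 matrix has rank 18, and its Smith normal form has invariant factors (1,1,1,1,1,1,1,1,1,1,1,1,1,1,1,1,1,2).

From H_k ≅ ker(∂_k) / im(∂_{k+1}) we obtain:

  H_0: rank C_0 − rank ∂_1 = 9 − 8 = 1, and the invariant factors of ∂_1 are all 1, so H_0 = Z.
  H_1: rank ker ∂_1 − rank ∂_2 = (27 − 8) − 18 = 1, and ∂_2 has invariant factor 2 > 1, so H_1 = Z ⊕ Z_2.
  H_2: rank ker ∂_2 − rank ∂_3 = (18 − 18) − 0 = 0, and there is no ∂_3, so H_2 = 0.

H_0 ≅ Z,  H_1 ≅ Z ⊕ Z_2,  H_2 = 0.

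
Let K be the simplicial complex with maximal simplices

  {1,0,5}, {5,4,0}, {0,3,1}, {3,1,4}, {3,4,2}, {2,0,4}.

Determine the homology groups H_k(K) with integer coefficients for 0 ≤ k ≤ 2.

H_0 ≅ Z,  H_1 ≅ Z,  H_2 = 0.

K has 6 vertices, 12 edges, 6 triangles.
rank ∂_0 = 0, rank ∂_1 = 5 ⇒ b_0 = 6 − 0 − 5 = 1; all invariant factors of ∂_1 are 1 so no torsion. So H_0 ≅ Z.
rank ∂_1 = 5, rank ∂_2 = 6 ⇒ b_1 = 12 − 5 − 6 = 1; all invariant factors of ∂_2 are 1 so no torsion. So H_1 ≅ Z.
rank ∂_2 = 6, rank ∂_3 = 0 ⇒ b_2 = 6 − 6 − 0 = 0. So H_2 ≅ 0.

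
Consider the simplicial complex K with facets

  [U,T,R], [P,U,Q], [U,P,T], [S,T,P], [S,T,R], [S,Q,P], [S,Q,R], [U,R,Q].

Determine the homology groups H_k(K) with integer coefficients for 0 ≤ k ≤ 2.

H_0 = Z,  H_1 = 0,  H_2 = Z.

We work with the vertex ordering P < Q < R < S < T < U. The simplices of K, each written with vertices in increasing order, are:

  0-simplices (6): P, Q, R, S, T, U
  1-simplices (12): PQ, PS, PT, PU, QR, QS, QU, RS, RT, RU, ST, TU
  2-simplices (8): PQS, PQU, PST, PTU, QRS, QRU, RST, RTU

so the chain groups are C_0 ≅ Z^6, C_1 ≅ Z^12, C_2 ≅ Z^8.

The boundary map ∂_1: C_1 → C_0 sends each edge [p,q] (with p < q) to q − p.
The resulting 6×12 matrix has rank 5, and its Smith normal form has invariant factors (1,1,1,1,1).

Boundary ∂_2: C_2 → C_1 acts by ∂[p,q,r] = [q,r] − [p,r] + [p,q]. For instance
  ∂PQS = QS − PS + PQ,
  ∂PTU = TU − PU + PT.
This gives a 12×8 integer matrix of rank 7; reducing to Smith normal form yields diagonal entries (1,1,1,1,1,1,1).

Computing H_k = (kernel of ∂_k) / (image of ∂_{k+1}):

  H_0: rank C_0 − rank ∂_1 = 6 − 5 = 1, and the invariant factors of ∂_1 are all 1, so H_0 = Z.
  H_1: rank ker ∂_1 − rank ∂_2 = (12 − 5) − 7 = 0, and the invariant factors of ∂_2 are all 1, so H_1 = 0.
  H_2: rank ker ∂_2 − rank ∂_3 = (8 − 7) − 0 = 1, and there is no ∂_3, so H_2 = Z.

As a check, the Euler characteristic is 6 − 12 + 8 = 2, which agrees with 1 − 0 + 1 = 2.
(K is a triangulation of the 2-sphere S^2.)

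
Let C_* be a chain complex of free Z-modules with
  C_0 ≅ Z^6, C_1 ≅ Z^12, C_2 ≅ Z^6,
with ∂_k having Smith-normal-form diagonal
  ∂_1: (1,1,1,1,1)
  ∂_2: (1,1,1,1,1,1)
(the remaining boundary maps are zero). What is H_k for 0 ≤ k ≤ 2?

H_0 ≅ Z,  H_1 ≅ Z,  H_2 = 0.

H_0: b_0 = 6 − 0 − 5 = 1; torsion from ∂_1 factors > 1: none. So H_0 ≅ Z.
H_1: b_1 = 12 − 5 − 6 = 1; torsion from ∂_2 factors > 1: none. So H_1 ≅ Z.
H_2: b_2 = 6 − 6 − 0 = 0; torsion from ∂_3 factors > 1: none. So H_2 ≅ 0.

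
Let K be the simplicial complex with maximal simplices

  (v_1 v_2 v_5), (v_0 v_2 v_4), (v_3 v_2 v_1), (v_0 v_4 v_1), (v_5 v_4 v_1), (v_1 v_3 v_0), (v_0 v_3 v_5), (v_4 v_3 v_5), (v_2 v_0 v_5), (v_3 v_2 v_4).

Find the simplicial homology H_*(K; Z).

H_0 = Z,  H_1 = Z/2,  H_2 = 0.

K has 6 vertices, 15 edges, 10 triangles.
rank ∂_0 = 0, rank ∂_1 = 5 ⇒ b_0 = 6 − 0 − 5 = 1; all invariant factors of ∂_1 are 1 so no torsion. So H_0 ≅ Z.
rank ∂_1 = 5, rank ∂_2 = 10 ⇒ b_1 = 15 − 5 − 10 = 0; ∂_2 has invariant factor(s) [2] giving torsion. So H_1 ≅ Z/2.
rank ∂_2 = 10, rank ∂_3 = 0 ⇒ b_2 = 10 − 10 − 0 = 0. So H_2 ≅ 0.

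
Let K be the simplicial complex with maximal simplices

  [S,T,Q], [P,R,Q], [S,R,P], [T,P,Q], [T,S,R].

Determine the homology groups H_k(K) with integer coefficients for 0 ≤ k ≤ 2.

Order the vertices as P < Q < R < S < T. Listing each simplex with vertices in this order, K has dimension 2 with simplices:

  0-simplices (5): P, Q, R, S, T
  1-simplices (10): PQ, PR, PS, PT, QR, QS, QT, RS, RT, ST
  2-simplices (5): PQR, PQT, PRS, QST, RST

so the chain groups are C_0 ≅ Z^5, C_1 ≅ Z^10, C_2 ≅ Z^5.

Boundary ∂_1: C_1 → C_0 is given by ∂[p,q] = [q] − [p]. For instance
  ∂ST = T − S.
This gives a 5×10 integer matrix of rank 4; reducing to Smith normal form yields diagonal entries (1,1,1,1).

The boundary map ∂_2: C_2 → C_1 maps a triangle to the signed sum of its edges. For instance
  ∂QST = ST − QT + QS,
  ∂RST = ST − RT + RS.
The resulting 10×5 matrix has rank 5, and its Smith normal form has invariant factors (1,1,1,1,1).

Now H_k = ker ∂_k / im ∂_{k+1}, so:

  H_0: rank C_0 − rank ∂_1 = 5 − 4 = 1, and the invariant factors of ∂_1 are all 1, so H_0 = Z.
  H_1: rank ker ∂_1 − rank ∂_2 = (10 − 4) − 5 = 1, and the invariant factors of ∂_2 are all 1, so H_1 = Z.
  H_2: rank ker ∂_2 − rank ∂_3 = (5 − 5) − 0 = 0, and there is no ∂_3, so H_2 = 0.

(K is a triangulation of the Möbius band.)

H_0 ≅ Z,  H_1 ≅ Z,  H_2 = 0.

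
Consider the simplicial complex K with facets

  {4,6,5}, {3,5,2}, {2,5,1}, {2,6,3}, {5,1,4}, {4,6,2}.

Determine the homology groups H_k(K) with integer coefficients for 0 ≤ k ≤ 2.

H_0 = Z,  H_1 = Z,  H_2 = 0.

We work with the vertex ordering 1 < 2 < 3 < 4 < 5 < 6. The simplices of K, each written with vertices in increasing order, are:

  0-simplices (6): [1], [2], [3], [4], [5], [6]
  1-simplices (12): [1,2], [1,4], [1,5], [2,3], [2,4], [2,5], [2,6], [3,5], [3,6], [4,5], [4,6], [5,6]
  2-simplices (6): [1,2,5], [1,4,5], [2,3,5], [2,3,6], [2,4,6], [4,5,6]

giving chain groups C_0 ≅ Z^6, C_1 ≅ Z^12, C_2 ≅ Z^6.

∂_1: C_1 → C_0 maps an edge to its endpoints' difference, ∂[p,q] = q − p.
The resulting 6×12 matrix has rank 5, and its Smith normal form has invariant factors (1,1,1,1,1).

Boundary ∂_2: C_2 → C_1 acts by ∂[p,q,r] = [q,r] − [p,r] + [p,q]. For instance
  ∂[2,3,6] = [3,6] − [2,6] + [2,3],
  ∂[4,5,6] = [5,6] − [4,6] + [4,5].
The 12×6 boundary matrix has rank 6 and Smith normal form diag(1,1,1,1,1,1).

Computing H_k = (kernel of ∂_k) / (image of ∂_{k+1}):

  H_0: rank C_0 − rank ∂_1 = 6 − 5 = 1, and the invariant factors of ∂_1 are all 1, so H_0 ≅ Z.
  H_1: rank ker ∂_1 − rank ∂_2 = (12 − 5) − 6 = 1, and the invariant factors of ∂_2 are all 1, so H_1 ≅ Z.
  H_2: rank ker ∂_2 − rank ∂_3 = (6 − 6) − 0 = 0, and there is no ∂_3, so H_2 ≅ 0.

(K is a triangulation of the cylinder S^1 x I.)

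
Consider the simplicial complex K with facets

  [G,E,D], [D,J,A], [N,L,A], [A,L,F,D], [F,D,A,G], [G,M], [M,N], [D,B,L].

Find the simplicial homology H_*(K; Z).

H_0 = Z,  H_1 = Z,  H_2 = 0,  H_3 = 0.

K has 10 vertices, 19 edges, 11 triangles, 2 3-simplices.
rank ∂_0 = 0, rank ∂_1 = 9 ⇒ b_0 = 10 − 0 − 9 = 1; all invariant factors of ∂_1 are 1 so no torsion. So H_0 = Z.
rank ∂_1 = 9, rank ∂_2 = 9 ⇒ b_1 = 19 − 9 − 9 = 1; all invariant factors of ∂_2 are 1 so no torsion. So H_1 = Z.
rank ∂_2 = 9, rank ∂_3 = 2 ⇒ b_2 = 11 − 9 − 2 = 0; all invariant factors of ∂_3 are 1 so no torsion. So H_2 = 0.
rank ∂_3 = 2, rank ∂_4 = 0 ⇒ b_3 = 2 − 2 − 0 = 0. So H_3 = 0.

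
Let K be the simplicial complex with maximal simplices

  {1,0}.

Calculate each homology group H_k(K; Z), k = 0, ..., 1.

H_0 ≅ Z,  H_1 = 0.

Take the total order 0 < 1 on the vertex set. Then K (dimension 1) consists of the simplices:

  0-simplices (2): [0], [1]
  1-simplices (1): [0,1]

so the chain groups are C_0 ≅ Z^2, C_1 ≅ Z^1.

The boundary map ∂_1: C_1 → C_0 maps an edge to its endpoints' difference, ∂[p,q] = q − p.
The 2×1 boundary matrix has rank 1 and Smith normal form diag(1).

Computing H_k = (kernel of ∂_k) / (image of ∂_{k+1}):

  H_0: rank C_0 − rank ∂_1 = 2 − 1 = 1, and the invariant factors of ∂_1 are all 1, so H_0 ≅ Z.
  H_1: rank ker ∂_1 − rank ∂_2 = (1 − 1) − 0 = 0, and there is no ∂_2, so H_1 ≅ 0.

(K is a triangulation of the 1-simplex.)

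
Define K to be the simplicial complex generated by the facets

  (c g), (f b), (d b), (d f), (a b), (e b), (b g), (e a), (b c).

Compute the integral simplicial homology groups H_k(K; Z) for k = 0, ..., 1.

H_0 = Z,  H_1 = Z^3.

K has 7 vertices, 9 edges.
rank ∂_0 = 0, rank ∂_1 = 6 ⇒ b_0 = 7 − 0 − 6 = 1; all invariant factors of ∂_1 are 1 so no torsion. So H_0 ≅ Z.
rank ∂_1 = 6, rank ∂_2 = 0 ⇒ b_1 = 9 − 6 − 0 = 3. So H_1 ≅ Z^3.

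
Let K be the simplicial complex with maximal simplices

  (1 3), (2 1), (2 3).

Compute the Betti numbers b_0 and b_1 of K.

Take the total order 1 < 2 < 3 on the vertex set. Then K (dimension 1) consists of the simplices:

  0-simplices (3): [1], [2], [3]
  1-simplices (3): [1,2], [1,3], [2,3]

giving chain groups C_0 ≅ Z^3, C_1 ≅ Z^3.

∂_1: C_1 → C_0 maps an edge to its endpoints' difference, ∂[p,q] = q − p. For instance
  ∂[1,2] = [2] − [1].
The resulting 3×3 matrix has rank 2, and its Smith normal form has invariant factors (1,1).

Reading off H_k = ker ∂_k / im ∂_{k+1}:

  H_0: rank C_0 − rank ∂_1 = 3 − 2 = 1, and the invariant factors of ∂_1 are all 1, so H_0 ≅ Z.
  H_1: rank ker ∂_1 − rank ∂_2 = (3 − 2) − 0 = 1, and there is no ∂_2, so H_1 ≅ Z.

As a check, the Euler characteristic is 3 − 3 = 0, which agrees with 1 − 1 = 0.
(K is a triangulation of the circle S^1.)

Hence the Betti numbers are b_0 = 1, b_1 = 1.

b_0 = 1, b_1 = 1.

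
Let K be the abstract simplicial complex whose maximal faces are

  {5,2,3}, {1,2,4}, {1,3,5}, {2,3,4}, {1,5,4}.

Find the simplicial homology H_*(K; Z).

H_0 ≅ Z,  H_1 ≅ Z,  H_2 = 0.

We work with the vertex ordering 1 < 2 < 3 < 4 < 5. The simplices of K, each written with vertices in increasing order, are:

  0-simplices (5): [1], [2], [3], [4], [5]
  1-simplices (10): [1,2], [1,3], [1,4], [1,5], [2,3], [2,4], [2,5], [3,4], [3,5], [4,5]
  2-simplices (5): [1,2,4], [1,3,5], [1,4,5], [2,3,4], [2,3,5]

so the chain groups are C_0 ≅ Z^5, C_1 ≅ Z^10, C_2 ≅ Z^5.

The boundary map ∂_1: C_1 → C_0 maps an edge to its endpoints' difference, ∂[p,q] = q − p. For instance
  ∂[2,5] = [5] − [2].
As a 5×10 matrix over Z this has rank 4, with invariant factors (1,1,1,1).

Boundary ∂_2: C_2 → C_1 sends each 2-simplex [p,q,r] to [q,r] − [p,r] + [p,q]. For instance
  ∂[1,3,5] = [3,5] − [1,5] + [1,3],
  ∂[2,3,5] = [3,5] − [2,5] + [2,3].
The resulting 10×5 matrix has rank 5, and its Smith normal form has invariant factors (1,1,1,1,1).

Now H_k = ker ∂_k / im ∂_{k+1}, so:

  H_0: rank C_0 − rank ∂_1 = 5 − 4 = 1, and the invariant factors of ∂_1 are all 1, so H_0 = Z.
  H_1: rank ker ∂_1 − rank ∂_2 = (10 − 4) − 5 = 1, and the invariant factors of ∂_2 are all 1, so H_1 = Z.
  H_2: rank ker ∂_2 − rank ∂_3 = (5 − 5) − 0 = 0, and there is no ∂_3, so H_2 = 0.

(K is a triangulation of the Möbius band.)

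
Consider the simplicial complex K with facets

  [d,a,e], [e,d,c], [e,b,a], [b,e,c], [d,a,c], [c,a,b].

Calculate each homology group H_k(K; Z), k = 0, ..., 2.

Fix the vertex order a < b < c < d < e and write every simplex with vertices in increasing order. Then dim K = 2 and the simplices of K are:

  0-simplices (5): a, b, c, d, e
  1-simplices (9): ab, ac, ad, ae, bc, be, cd, ce, de
  2-simplices (6): abc, abe, acd, ade, bce, cde

Hence C_0 ≅ Z^5, C_1 ≅ Z^9, C_2 ≅ Z^6.

The boundary map ∂_1: C_1 → C_0 is given by ∂[p,q] = [q] − [p].
The 5×9 boundary matrix has rank 4 and Smith normal form diag(1,1,1,1).

Boundary ∂_2: C_2 → C_1 maps a triangle to the signed sum of its edges. For instance
  ∂acd = cd − ad + ac,
  ∂ade = de − ae + ad.
The resulting 9×6 matrix has rank 5, and its Smith normal form has invariant factors (1,1,1,1,1).

Reading off H_k = ker ∂_k / im ∂_{k+1}:

  H_0: rank C_0 − rank ∂_1 = 5 − 4 = 1, and the invariant factors of ∂_1 are all 1, so H_0 = Z.
  H_1: rank ker ∂_1 − rank ∂_2 = (9 − 4) − 5 = 0, and the invariant factors of ∂_2 are all 1, so H_1 = 0.
  H_2: rank ker ∂_2 − rank ∂_3 = (6 − 5) − 0 = 1, and there is no ∂_3, so H_2 = Z.

As a check, the Euler characteristic is 5 − 9 + 6 = 2, which agrees with 1 − 0 + 1 = 2.
(K is a triangulation of the 2-sphere S^2.)

H_0 ≅ Z,  H_1 = 0,  H_2 ≅ Z.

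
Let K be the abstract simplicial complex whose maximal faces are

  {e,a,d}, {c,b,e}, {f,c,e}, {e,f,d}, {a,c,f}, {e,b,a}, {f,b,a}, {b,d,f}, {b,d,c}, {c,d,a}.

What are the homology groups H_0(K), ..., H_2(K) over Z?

Take the total order a < b < c < d < e < f on the vertex set. Then K (dimension 2) consists of the simplices:

  0-simplices (6): a, b, c, d, e, f
  1-simplices (15): ab, ac, ad, ae, af, bc, bd, be, bf, cd, ce, cf, de, df, ef
  2-simplices (10): abe, abf, acd, acf, ade, bcd, bce, bdf, cef, def

Hence C_0 ≅ Z^6, C_1 ≅ Z^15, C_2 ≅ Z^10.

The boundary map ∂_1: C_1 → C_0 is given by ∂[p,q] = [q] − [p].
This gives a 6×15 integer matrix of rank 5; reducing to Smith normal form yields diagonal entries (1,1,1,1,1).

Boundary ∂_2: C_2 → C_1 acts by ∂[p,q,r] = [q,r] − [p,r] + [p,q]. For instance
  ∂acf = cf − af + ac,
  ∂acd = cd − ad + ac.
The resulting 15×10 matrix has rank 10, and its Smith normal form has invariant factors (1,1,1,1,1,1,1,1,1,2).

From H_k ≅ ker(∂_k) / im(∂_{k+1}) we obtain:

  H_0: rank C_0 − rank ∂_1 = 6 − 5 = 1, and the invariant factors of ∂_1 are all 1, so H_0 ≅ Z.
  H_1: rank ker ∂_1 − rank ∂_2 = (15 − 5) − 10 = 0, and ∂_2 has invariant factor 2 > 1, so H_1 ≅ Z/2.
  H_2: rank ker ∂_2 − rank ∂_3 = (10 − 10) − 0 = 0, and there is no ∂_3, so H_2 ≅ 0.

As a check, the Euler characteristic is 6 − 15 + 10 = 1, which agrees with 1 − 0 + 0 = 1.

H_0 = Z,  H_1 = Z/2,  H_2 = 0.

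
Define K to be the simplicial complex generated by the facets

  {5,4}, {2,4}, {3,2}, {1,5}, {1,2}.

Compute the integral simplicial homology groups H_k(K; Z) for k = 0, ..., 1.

Take the total order 1 < 2 < 3 < 4 < 5 on the vertex set. Then K (dimension 1) consists of the simplices:

  0-simplices (5): [1], [2], [3], [4], [5]
  1-simplices (5): [1,2], [1,5], [2,3], [2,4], [4,5]

Hence C_0 ≅ Z^5, C_1 ≅ Z^5.

The boundary map ∂_1: C_1 → C_0 maps an edge to its endpoints' difference, ∂[p,q] = q − p. For instance
  ∂[2,4] = [4] − [2].
The resulting 5×5 matrix has rank 4, and its Smith normal form has invariant factors (1,1,1,1).

From H_k ≅ ker(∂_k) / im(∂_{k+1}) we obtain:

  H_0: rank C_0 − rank ∂_1 = 5 − 4 = 1, and the invariant factors of ∂_1 are all 1, so H_0 = Z.
  H_1: rank ker ∂_1 − rank ∂_2 = (5 − 4) − 0 = 1, and there is no ∂_2, so H_1 = Z.

H_0 = Z,  H_1 = Z.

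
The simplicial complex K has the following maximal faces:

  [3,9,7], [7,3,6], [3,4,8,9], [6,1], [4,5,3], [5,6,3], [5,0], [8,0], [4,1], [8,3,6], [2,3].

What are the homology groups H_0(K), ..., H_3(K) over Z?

H_0 ≅ Z,  H_1 ≅ Z^2,  H_2 = 0,  H_3 = 0.

K has 10 vertices, 19 edges, 9 triangles, 1 3-simplex.
rank ∂_0 = 0, rank ∂_1 = 9 ⇒ b_0 = 10 − 0 − 9 = 1; all invariant factors of ∂_1 are 1 so no torsion. So H_0 = Z.
rank ∂_1 = 9, rank ∂_2 = 8 ⇒ b_1 = 19 − 9 − 8 = 2; all invariant factors of ∂_2 are 1 so no torsion. So H_1 = Z^2.
rank ∂_2 = 8, rank ∂_3 = 1 ⇒ b_2 = 9 − 8 − 1 = 0; all invariant factors of ∂_3 are 1 so no torsion. So H_2 = 0.
rank ∂_3 = 1, rank ∂_4 = 0 ⇒ b_3 = 1 − 1 − 0 = 0. So H_3 = 0.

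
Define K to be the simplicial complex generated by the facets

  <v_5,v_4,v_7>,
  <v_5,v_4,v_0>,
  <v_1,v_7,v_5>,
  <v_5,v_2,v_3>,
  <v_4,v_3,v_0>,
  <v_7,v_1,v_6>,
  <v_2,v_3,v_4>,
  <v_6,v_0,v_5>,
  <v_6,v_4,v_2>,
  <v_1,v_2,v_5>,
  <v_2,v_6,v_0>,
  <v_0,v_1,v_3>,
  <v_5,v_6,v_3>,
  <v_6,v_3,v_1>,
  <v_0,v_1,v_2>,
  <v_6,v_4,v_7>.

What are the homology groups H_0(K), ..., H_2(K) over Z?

H_0 = Z,  H_1 = Z^2,  H_2 = Z.

K has 8 vertices, 24 edges, 16 triangles.
rank ∂_0 = 0, rank ∂_1 = 7 ⇒ b_0 = 8 − 0 − 7 = 1; all invariant factors of ∂_1 are 1 so no torsion. So H_0 = Z.
rank ∂_1 = 7, rank ∂_2 = 15 ⇒ b_1 = 24 − 7 − 15 = 2; all invariant factors of ∂_2 are 1 so no torsion. So H_1 = Z^2.
rank ∂_2 = 15, rank ∂_3 = 0 ⇒ b_2 = 16 − 15 − 0 = 1. So H_2 = Z.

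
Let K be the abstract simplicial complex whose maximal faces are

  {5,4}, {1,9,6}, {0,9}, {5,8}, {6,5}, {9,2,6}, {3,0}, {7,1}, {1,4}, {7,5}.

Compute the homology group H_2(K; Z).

H_2 = 0.

K has 10 vertices, 13 edges, 2 triangles.
rank ∂_2 = 2, rank ∂_3 = 0 ⇒ b_2 = 2 − 2 − 0 = 0. So H_2 = 0.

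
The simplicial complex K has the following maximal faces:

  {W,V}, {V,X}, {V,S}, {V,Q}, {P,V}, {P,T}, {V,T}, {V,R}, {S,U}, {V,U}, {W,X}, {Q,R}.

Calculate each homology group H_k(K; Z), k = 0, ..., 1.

Fix the vertex order P < Q < R < S < T < U < V < W < X and write every simplex with vertices in increasing order. Then dim K = 1 and the simplices of K are:

  0-simplices (9): P, Q, R, S, T, U, V, W, X
  1-simplices (12): PT, PV, QR, QV, RV, SU, SV, TV, UV, VW, VX, WX

Hence C_0 ≅ Z^9, C_1 ≅ Z^12.

Boundary ∂_1: C_1 → C_0 is given by ∂[p,q] = [q] − [p].
The resulting 9×12 matrix has rank 8, and its Smith normal form has invariant factors (1,1,1,1,1,1,1,1).

Computing H_k = (kernel of ∂_k) / (image of ∂_{k+1}):

  H_0: rank C_0 − rank ∂_1 = 9 − 8 = 1, and the invariant factors of ∂_1 are all 1, so H_0 ≅ Z.
  H_1: rank ker ∂_1 − rank ∂_2 = (12 − 8) − 0 = 4, and there is no ∂_2, so H_1 ≅ Z^4.

As a check, the Euler characteristic is 9 − 12 = -3, which agrees with 1 − 4 = -3.

H_0 = Z,  H_1 = Z^4.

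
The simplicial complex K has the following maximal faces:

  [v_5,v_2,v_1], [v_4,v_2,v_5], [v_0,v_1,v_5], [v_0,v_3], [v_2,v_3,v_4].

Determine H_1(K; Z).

H_1 ≅ Z.

Take the total order v_0 < v_1 < v_2 < v_3 < v_4 < v_5 on the vertex set. Then K (dimension 2) consists of the simplices:

  0-simplices (6): [v_0], [v_1], [v_2], [v_3], [v_4], [v_5]
  1-simplices (10): [v_0,v_1], [v_0,v_3], [v_0,v_5], [v_1,v_2], [v_1,v_5], [v_2,v_3], [v_2,v_4], [v_2,v_5], [v_3,v_4], [v_4,v_5]
  2-simplices (4): [v_0,v_1,v_5], [v_1,v_2,v_5], [v_2,v_3,v_4], [v_2,v_4,v_5]

giving chain groups C_0 ≅ Z^6, C_1 ≅ Z^10, C_2 ≅ Z^4.

∂_1: C_1 → C_0 sends each edge [p,q] (with p < q) to q − p. For instance
  ∂[v_1,v_2] = [v_2] − [v_1].
As a 6×10 matrix over Z this has rank 5, with invariant factors (1,1,1,1,1).

The boundary map ∂_2: C_2 → C_1 maps a triangle to the signed sum of its edges. For instance
  ∂[v_0,v_1,v_5] = [v_1,v_5] − [v_0,v_5] + [v_0,v_1],
  ∂[v_2,v_3,v_4] = [v_3,v_4] − [v_2,v_4] + [v_2,v_3].
As a 10×4 matrix over Z this has rank 4, with invariant factors (1,1,1,1).

Computing H_k = (kernel of ∂_k) / (image of ∂_{k+1}):

  H_1: rank ker ∂_1 − rank ∂_2 = (10 − 5) − 4 = 1, and the invariant factors of ∂_2 are all 1, so H_1 = Z.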